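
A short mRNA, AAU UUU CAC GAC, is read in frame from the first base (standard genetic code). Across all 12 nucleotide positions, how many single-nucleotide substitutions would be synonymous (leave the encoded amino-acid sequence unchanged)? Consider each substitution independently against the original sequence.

Codon 1 (AAU, Asn): 1 synonymous substitution.
Codon 2 (UUU, Phe): 1 synonymous substitution.
Codon 3 (CAC, His): 1 synonymous substitution.
Codon 4 (GAC, Asp): 1 synonymous substitution.
Total: 1 + 1 + 1 + 1 = 4.

4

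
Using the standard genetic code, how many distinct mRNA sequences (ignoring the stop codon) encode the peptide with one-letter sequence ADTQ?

Ala: 4 codons.
Asp: 2 codons.
Thr: 4 codons.
Gln: 2 codons.
4 × 2 × 4 × 2 = 64.

64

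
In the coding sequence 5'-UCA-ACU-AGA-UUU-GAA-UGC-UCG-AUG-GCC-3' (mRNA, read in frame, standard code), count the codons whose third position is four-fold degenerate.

Codon 1 UCA (Ser): third position 4-fold.
Codon 2 ACU (Thr): third position 4-fold.
Codon 3 AGA (Arg): third position 2-fold.
Codon 4 UUU (Phe): third position 2-fold.
Codon 5 GAA (Glu): third position 2-fold.
Codon 6 UGC (Cys): third position 2-fold.
Codon 7 UCG (Ser): third position 4-fold.
Codon 8 AUG (Met): third position 1-fold.
Codon 9 GCC (Ala): third position 4-fold.
Four-fold degenerate third positions: 4.

4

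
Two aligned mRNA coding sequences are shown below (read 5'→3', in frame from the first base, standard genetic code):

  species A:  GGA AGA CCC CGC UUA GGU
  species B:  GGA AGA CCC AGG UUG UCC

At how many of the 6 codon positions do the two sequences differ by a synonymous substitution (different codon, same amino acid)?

Codon 1: GGA Gly / GGA Gly — identical.
Codon 2: AGA Arg / AGA Arg — identical.
Codon 3: CCC Pro / CCC Pro — identical.
Codon 4: CGC Arg / AGG Arg — synonymous.
Codon 5: UUA Leu / UUG Leu — synonymous.
Codon 6: GGU Gly / UCC Ser — nonsynonymous.
Synonymous differences: 2.

2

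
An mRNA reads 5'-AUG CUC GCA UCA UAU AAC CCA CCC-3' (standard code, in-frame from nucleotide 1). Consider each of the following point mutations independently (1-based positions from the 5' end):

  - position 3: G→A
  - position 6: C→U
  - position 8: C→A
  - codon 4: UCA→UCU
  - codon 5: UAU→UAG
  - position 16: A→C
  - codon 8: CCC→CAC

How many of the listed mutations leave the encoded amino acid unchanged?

Codon 1: AUG (Met) → AUA (Ile) — missense.
Codon 2: CUC (Leu) → CUU (Leu) — synonymous.
Codon 3: GCA (Ala) → GAA (Glu) — missense.
Codon 4: UCA (Ser) → UCU (Ser) — synonymous.
Codon 5: UAU (Tyr) → UAG (Stop) — nonsense.
Codon 6: AAC (Asn) → CAC (His) — missense.
Codon 8: CCC (Pro) → CAC (His) — missense.
Synonymous: 2 of 7.

2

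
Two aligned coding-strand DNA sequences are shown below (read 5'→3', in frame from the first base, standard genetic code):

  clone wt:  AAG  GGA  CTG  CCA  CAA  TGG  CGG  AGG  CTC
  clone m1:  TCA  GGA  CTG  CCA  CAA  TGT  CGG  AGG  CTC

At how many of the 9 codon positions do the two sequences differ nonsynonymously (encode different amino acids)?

2

Codon 1: AAG Lys / TCA Ser — nonsynonymous.
Codon 2: GGA Gly / GGA Gly — identical.
Codon 3: CTG Leu / CTG Leu — identical.
Codon 4: CCA Pro / CCA Pro — identical.
Codon 5: CAA Gln / CAA Gln — identical.
Codon 6: TGG Trp / TGT Cys — nonsynonymous.
Codon 7: CGG Arg / CGG Arg — identical.
Codon 8: AGG Arg / AGG Arg — identical.
Codon 9: CTC Leu / CTC Leu — identical.
Nonsynonymous differences: 2.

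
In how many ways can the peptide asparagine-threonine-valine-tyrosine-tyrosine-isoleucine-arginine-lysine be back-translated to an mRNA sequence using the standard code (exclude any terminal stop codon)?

4608

Asn: 2 codons.
Thr: 4 codons.
Val: 4 codons.
Tyr: 2 codons.
Tyr: 2 codons.
Ile: 3 codons.
Arg: 6 codons.
Lys: 2 codons.
2 × 4 × 4 × 2 × 2 × 3 × 6 × 2 = 4608.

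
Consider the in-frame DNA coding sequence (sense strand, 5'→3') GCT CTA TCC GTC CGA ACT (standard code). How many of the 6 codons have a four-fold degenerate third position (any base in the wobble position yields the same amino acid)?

6

Codon 1 GCT (Ala): third position 4-fold.
Codon 2 CTA (Leu): third position 4-fold.
Codon 3 TCC (Ser): third position 4-fold.
Codon 4 GTC (Val): third position 4-fold.
Codon 5 CGA (Arg): third position 4-fold.
Codon 6 ACT (Thr): third position 4-fold.
Four-fold degenerate third positions: 6.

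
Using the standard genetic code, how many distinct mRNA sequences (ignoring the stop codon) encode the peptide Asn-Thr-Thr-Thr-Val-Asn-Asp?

2048

Asn: 2 codons.
Thr: 4 codons.
Thr: 4 codons.
Thr: 4 codons.
Val: 4 codons.
Asn: 2 codons.
Asp: 2 codons.
2 × 4 × 4 × 4 × 4 × 2 × 2 = 2048.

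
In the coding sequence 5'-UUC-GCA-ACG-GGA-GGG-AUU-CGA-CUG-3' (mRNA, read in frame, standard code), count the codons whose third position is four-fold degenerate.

Codon 1 UUC (Phe): third position 2-fold.
Codon 2 GCA (Ala): third position 4-fold.
Codon 3 ACG (Thr): third position 4-fold.
Codon 4 GGA (Gly): third position 4-fold.
Codon 5 GGG (Gly): third position 4-fold.
Codon 6 AUU (Ile): third position 3-fold.
Codon 7 CGA (Arg): third position 4-fold.
Codon 8 CUG (Leu): third position 4-fold.
Four-fold degenerate third positions: 6.

6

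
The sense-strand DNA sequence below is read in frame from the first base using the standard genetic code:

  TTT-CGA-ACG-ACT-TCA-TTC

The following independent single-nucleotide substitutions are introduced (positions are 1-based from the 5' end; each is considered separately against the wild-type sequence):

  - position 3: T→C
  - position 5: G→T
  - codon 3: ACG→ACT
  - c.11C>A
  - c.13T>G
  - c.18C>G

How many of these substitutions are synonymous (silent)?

Codon 1: TTT (Phe) → TTC (Phe) — synonymous.
Codon 2: CGA (Arg) → CTA (Leu) — missense.
Codon 3: ACG (Thr) → ACT (Thr) — synonymous.
Codon 4: ACT (Thr) → AAT (Asn) — missense.
Codon 5: TCA (Ser) → GCA (Ala) — missense.
Codon 6: TTC (Phe) → TTG (Leu) — missense.
Synonymous: 2 of 6.

2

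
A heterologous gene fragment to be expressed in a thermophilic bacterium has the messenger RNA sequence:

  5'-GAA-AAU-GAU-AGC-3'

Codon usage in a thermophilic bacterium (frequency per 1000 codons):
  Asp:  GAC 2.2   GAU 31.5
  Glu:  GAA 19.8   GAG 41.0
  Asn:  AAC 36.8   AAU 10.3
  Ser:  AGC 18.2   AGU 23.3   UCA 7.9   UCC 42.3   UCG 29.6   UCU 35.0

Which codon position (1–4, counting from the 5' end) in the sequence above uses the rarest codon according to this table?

2

Codon 1 GAA (Glu): 19.8 per 1000.
Codon 2 AAU (Asn): 10.3 per 1000.
Codon 3 GAU (Asp): 31.5 per 1000.
Codon 4 AGC (Ser): 18.2 per 1000.
Lowest frequency is 10.3 at codon 2.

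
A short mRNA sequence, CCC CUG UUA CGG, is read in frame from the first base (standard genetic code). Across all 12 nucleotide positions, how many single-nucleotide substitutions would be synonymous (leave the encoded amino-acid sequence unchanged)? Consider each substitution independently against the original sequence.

13

Codon 1 (CCC, Pro): 3 synonymous substitutions.
Codon 2 (CUG, Leu): 4 synonymous substitutions.
Codon 3 (UUA, Leu): 2 synonymous substitutions.
Codon 4 (CGG, Arg): 4 synonymous substitutions.
Total: 3 + 4 + 2 + 4 = 13.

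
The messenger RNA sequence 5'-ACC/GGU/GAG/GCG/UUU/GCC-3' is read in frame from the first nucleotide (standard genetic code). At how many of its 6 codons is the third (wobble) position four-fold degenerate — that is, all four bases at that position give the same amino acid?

Codon 1 ACC (Thr): third position 4-fold.
Codon 2 GGU (Gly): third position 4-fold.
Codon 3 GAG (Glu): third position 2-fold.
Codon 4 GCG (Ala): third position 4-fold.
Codon 5 UUU (Phe): third position 2-fold.
Codon 6 GCC (Ala): third position 4-fold.
Four-fold degenerate third positions: 4.

4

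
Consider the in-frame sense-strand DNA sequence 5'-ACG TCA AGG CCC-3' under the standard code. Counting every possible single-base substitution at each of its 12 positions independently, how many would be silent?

11

Codon 1 (ACG, Thr): 3 synonymous substitutions.
Codon 2 (TCA, Ser): 3 synonymous substitutions.
Codon 3 (AGG, Arg): 2 synonymous substitutions.
Codon 4 (CCC, Pro): 3 synonymous substitutions.
Total: 3 + 3 + 2 + 3 = 11.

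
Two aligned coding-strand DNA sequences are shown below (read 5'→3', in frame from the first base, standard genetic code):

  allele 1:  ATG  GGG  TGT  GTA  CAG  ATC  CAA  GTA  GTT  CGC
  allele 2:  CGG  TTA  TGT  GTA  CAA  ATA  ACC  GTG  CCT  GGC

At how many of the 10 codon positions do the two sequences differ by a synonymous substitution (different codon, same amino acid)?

Codon 1: ATG Met / CGG Arg — nonsynonymous.
Codon 2: GGG Gly / TTA Leu — nonsynonymous.
Codon 3: TGT Cys / TGT Cys — identical.
Codon 4: GTA Val / GTA Val — identical.
Codon 5: CAG Gln / CAA Gln — synonymous.
Codon 6: ATC Ile / ATA Ile — synonymous.
Codon 7: CAA Gln / ACC Thr — nonsynonymous.
Codon 8: GTA Val / GTG Val — synonymous.
Codon 9: GTT Val / CCT Pro — nonsynonymous.
Codon 10: CGC Arg / GGC Gly — nonsynonymous.
Synonymous differences: 3.

3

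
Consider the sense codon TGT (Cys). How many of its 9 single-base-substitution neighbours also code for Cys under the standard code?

Position 1: none → 0 synonymous.
Position 2: none → 0 synonymous.
Position 3: TGC → 1 synonymous.
Total: 0 + 0 + 1 = 1.

1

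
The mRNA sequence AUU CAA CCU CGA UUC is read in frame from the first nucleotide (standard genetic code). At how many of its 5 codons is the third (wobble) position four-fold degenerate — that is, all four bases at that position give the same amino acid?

2

Codon 1 AUU (Ile): third position 3-fold.
Codon 2 CAA (Gln): third position 2-fold.
Codon 3 CCU (Pro): third position 4-fold.
Codon 4 CGA (Arg): third position 4-fold.
Codon 5 UUC (Phe): third position 2-fold.
Four-fold degenerate third positions: 2.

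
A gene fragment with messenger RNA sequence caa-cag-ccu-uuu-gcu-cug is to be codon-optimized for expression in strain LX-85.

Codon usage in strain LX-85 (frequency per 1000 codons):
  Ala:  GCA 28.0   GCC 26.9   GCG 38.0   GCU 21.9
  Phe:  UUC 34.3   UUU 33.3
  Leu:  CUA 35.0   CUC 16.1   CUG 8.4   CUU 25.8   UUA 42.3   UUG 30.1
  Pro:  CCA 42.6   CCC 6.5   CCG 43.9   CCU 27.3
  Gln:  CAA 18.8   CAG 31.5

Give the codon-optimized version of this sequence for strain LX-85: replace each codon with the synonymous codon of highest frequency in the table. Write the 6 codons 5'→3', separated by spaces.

Codon 1 (Gln): best is CAG at 31.5.
Codon 2 (Gln): best is CAG at 31.5.
Codon 3 (Pro): best is CCG at 43.9.
Codon 4 (Phe): best is UUC at 34.3.
Codon 5 (Ala): best is GCG at 38.0.
Codon 6 (Leu): best is UUA at 42.3.

CAG CAG CCG UUC GCG UUA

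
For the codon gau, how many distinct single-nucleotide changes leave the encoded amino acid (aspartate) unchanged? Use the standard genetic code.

Position 1: none → 0 synonymous.
Position 2: none → 0 synonymous.
Position 3: GAC → 1 synonymous.
Total: 0 + 0 + 1 = 1.

1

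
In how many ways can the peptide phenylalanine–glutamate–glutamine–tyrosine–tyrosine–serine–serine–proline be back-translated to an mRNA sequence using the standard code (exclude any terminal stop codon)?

Phe: 2 codons.
Glu: 2 codons.
Gln: 2 codons.
Tyr: 2 codons.
Tyr: 2 codons.
Ser: 6 codons.
Ser: 6 codons.
Pro: 4 codons.
2 × 2 × 2 × 2 × 2 × 6 × 6 × 4 = 4608.

4608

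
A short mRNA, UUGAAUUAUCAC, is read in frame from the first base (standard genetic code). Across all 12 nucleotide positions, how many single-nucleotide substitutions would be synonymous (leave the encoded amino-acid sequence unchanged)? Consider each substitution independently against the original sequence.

5

Codon 1 (UUG, Leu): 2 synonymous substitutions.
Codon 2 (AAU, Asn): 1 synonymous substitution.
Codon 3 (UAU, Tyr): 1 synonymous substitution.
Codon 4 (CAC, His): 1 synonymous substitution.
Total: 2 + 1 + 1 + 1 = 5.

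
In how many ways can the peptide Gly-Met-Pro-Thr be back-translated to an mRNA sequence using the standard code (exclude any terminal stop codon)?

Gly: 4 codons.
Met: 1 codon.
Pro: 4 codons.
Thr: 4 codons.
4 × 1 × 4 × 4 = 64.

64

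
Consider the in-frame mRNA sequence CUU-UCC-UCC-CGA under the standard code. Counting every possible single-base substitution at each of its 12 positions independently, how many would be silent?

13

Codon 1 (CUU, Leu): 3 synonymous substitutions.
Codon 2 (UCC, Ser): 3 synonymous substitutions.
Codon 3 (UCC, Ser): 3 synonymous substitutions.
Codon 4 (CGA, Arg): 4 synonymous substitutions.
Total: 3 + 3 + 3 + 4 = 13.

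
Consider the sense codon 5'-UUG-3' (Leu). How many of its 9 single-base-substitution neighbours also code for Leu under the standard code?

Position 1: CUG → 1 synonymous.
Position 2: none → 0 synonymous.
Position 3: UUA → 1 synonymous.
Total: 1 + 0 + 1 = 2.

2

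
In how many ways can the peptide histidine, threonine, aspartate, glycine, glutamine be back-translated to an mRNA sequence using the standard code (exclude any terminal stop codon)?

His: 2 codons.
Thr: 4 codons.
Asp: 2 codons.
Gly: 4 codons.
Gln: 2 codons.
2 × 4 × 2 × 4 × 2 = 128.

128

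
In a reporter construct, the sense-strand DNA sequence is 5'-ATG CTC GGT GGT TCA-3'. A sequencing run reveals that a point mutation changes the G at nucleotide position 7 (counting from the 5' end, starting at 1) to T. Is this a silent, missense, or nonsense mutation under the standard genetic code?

Position 7 falls in codon 3: GGT → Gly.
After the substitution the codon is TGT → Cys.
Gly ≠ Cys, so this is a missense mutation.

missense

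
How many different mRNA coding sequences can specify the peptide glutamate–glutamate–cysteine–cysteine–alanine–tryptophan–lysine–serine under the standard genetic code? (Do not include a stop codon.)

768

Glu: 2 codons.
Glu: 2 codons.
Cys: 2 codons.
Cys: 2 codons.
Ala: 4 codons.
Trp: 1 codon.
Lys: 2 codons.
Ser: 6 codons.
2 × 2 × 2 × 2 × 4 × 1 × 2 × 6 = 768.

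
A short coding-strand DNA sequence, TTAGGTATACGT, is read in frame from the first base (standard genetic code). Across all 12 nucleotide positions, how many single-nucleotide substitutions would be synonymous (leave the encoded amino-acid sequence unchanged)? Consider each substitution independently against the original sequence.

10

Codon 1 (TTA, Leu): 2 synonymous substitutions.
Codon 2 (GGT, Gly): 3 synonymous substitutions.
Codon 3 (ATA, Ile): 2 synonymous substitutions.
Codon 4 (CGT, Arg): 3 synonymous substitutions.
Total: 2 + 3 + 2 + 3 = 10.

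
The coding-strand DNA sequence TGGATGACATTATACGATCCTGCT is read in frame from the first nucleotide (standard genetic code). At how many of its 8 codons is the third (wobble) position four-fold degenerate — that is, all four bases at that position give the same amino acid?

3

Codon 1 TGG (Trp): third position 1-fold.
Codon 2 ATG (Met): third position 1-fold.
Codon 3 ACA (Thr): third position 4-fold.
Codon 4 TTA (Leu): third position 2-fold.
Codon 5 TAC (Tyr): third position 2-fold.
Codon 6 GAT (Asp): third position 2-fold.
Codon 7 CCT (Pro): third position 4-fold.
Codon 8 GCT (Ala): third position 4-fold.
Four-fold degenerate third positions: 3.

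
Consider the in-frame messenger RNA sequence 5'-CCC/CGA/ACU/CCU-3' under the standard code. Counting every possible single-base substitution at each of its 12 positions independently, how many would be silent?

13

Codon 1 (CCC, Pro): 3 synonymous substitutions.
Codon 2 (CGA, Arg): 4 synonymous substitutions.
Codon 3 (ACU, Thr): 3 synonymous substitutions.
Codon 4 (CCU, Pro): 3 synonymous substitutions.
Total: 3 + 4 + 3 + 3 = 13.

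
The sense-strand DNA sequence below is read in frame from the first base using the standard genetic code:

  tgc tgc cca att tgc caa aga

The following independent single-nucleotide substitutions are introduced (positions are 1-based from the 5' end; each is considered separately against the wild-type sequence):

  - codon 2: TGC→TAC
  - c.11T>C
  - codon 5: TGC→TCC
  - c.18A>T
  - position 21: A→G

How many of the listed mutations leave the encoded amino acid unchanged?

1

Codon 2: TGC (Cys) → TAC (Tyr) — missense.
Codon 4: ATT (Ile) → ACT (Thr) — missense.
Codon 5: TGC (Cys) → TCC (Ser) — missense.
Codon 6: CAA (Gln) → CAT (His) — missense.
Codon 7: AGA (Arg) → AGG (Arg) — synonymous.
Synonymous: 1 of 5.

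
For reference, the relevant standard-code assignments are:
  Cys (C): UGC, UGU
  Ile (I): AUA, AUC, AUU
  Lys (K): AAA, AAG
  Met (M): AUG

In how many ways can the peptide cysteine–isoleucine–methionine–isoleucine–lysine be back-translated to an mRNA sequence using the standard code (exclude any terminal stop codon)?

36

Cys: 2 codons.
Ile: 3 codons.
Met: 1 codon.
Ile: 3 codons.
Lys: 2 codons.
2 × 3 × 1 × 3 × 2 = 36.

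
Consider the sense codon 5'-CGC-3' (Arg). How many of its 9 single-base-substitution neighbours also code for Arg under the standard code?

3

Position 1: none → 0 synonymous.
Position 2: none → 0 synonymous.
Position 3: CGT, CGA, CGG → 3 synonymous.
Total: 0 + 0 + 3 = 3.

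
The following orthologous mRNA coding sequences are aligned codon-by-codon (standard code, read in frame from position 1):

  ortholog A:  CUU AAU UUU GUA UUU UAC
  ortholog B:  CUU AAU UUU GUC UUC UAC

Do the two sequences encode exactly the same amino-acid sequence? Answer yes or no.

Codon 1: CUU Leu / CUU Leu — identical.
Codon 2: AAU Asn / AAU Asn — identical.
Codon 3: UUU Phe / UUU Phe — identical.
Codon 4: GUA Val / GUC Val — synonymous.
Codon 5: UUU Phe / UUC Phe — synonymous.
Codon 6: UAC Tyr / UAC Tyr — identical.
Nonsynonymous differences: 0 → same protein.

yes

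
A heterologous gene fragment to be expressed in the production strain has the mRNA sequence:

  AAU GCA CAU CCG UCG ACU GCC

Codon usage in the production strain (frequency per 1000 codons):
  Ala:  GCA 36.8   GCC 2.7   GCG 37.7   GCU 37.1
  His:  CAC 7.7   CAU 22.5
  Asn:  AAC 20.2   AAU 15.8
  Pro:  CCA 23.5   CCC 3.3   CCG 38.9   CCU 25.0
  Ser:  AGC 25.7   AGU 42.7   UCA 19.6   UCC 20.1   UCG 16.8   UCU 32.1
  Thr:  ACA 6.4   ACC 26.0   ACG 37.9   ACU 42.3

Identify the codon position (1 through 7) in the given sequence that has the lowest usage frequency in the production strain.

Codon 1 AAU (Asn): 15.8 per 1000.
Codon 2 GCA (Ala): 36.8 per 1000.
Codon 3 CAU (His): 22.5 per 1000.
Codon 4 CCG (Pro): 38.9 per 1000.
Codon 5 UCG (Ser): 16.8 per 1000.
Codon 6 ACU (Thr): 42.3 per 1000.
Codon 7 GCC (Ala): 2.7 per 1000.
Lowest frequency is 2.7 at codon 7.

7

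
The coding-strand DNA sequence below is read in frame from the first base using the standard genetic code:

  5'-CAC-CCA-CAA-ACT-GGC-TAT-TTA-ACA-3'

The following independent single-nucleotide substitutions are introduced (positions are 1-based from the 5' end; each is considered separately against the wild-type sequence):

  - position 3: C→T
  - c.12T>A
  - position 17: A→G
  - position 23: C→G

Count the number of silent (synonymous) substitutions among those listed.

Codon 1: CAC (His) → CAT (His) — synonymous.
Codon 4: ACT (Thr) → ACA (Thr) — synonymous.
Codon 6: TAT (Tyr) → TGT (Cys) — missense.
Codon 8: ACA (Thr) → AGA (Arg) — missense.
Synonymous: 2 of 4.

2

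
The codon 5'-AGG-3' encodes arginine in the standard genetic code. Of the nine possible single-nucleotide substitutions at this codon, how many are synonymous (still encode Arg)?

2

Position 1: CGG → 1 synonymous.
Position 2: none → 0 synonymous.
Position 3: AGA → 1 synonymous.
Total: 1 + 0 + 1 = 2.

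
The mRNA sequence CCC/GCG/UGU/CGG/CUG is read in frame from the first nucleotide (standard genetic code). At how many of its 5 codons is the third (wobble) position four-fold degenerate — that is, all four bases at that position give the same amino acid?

4

Codon 1 CCC (Pro): third position 4-fold.
Codon 2 GCG (Ala): third position 4-fold.
Codon 3 UGU (Cys): third position 2-fold.
Codon 4 CGG (Arg): third position 4-fold.
Codon 5 CUG (Leu): third position 4-fold.
Four-fold degenerate third positions: 4.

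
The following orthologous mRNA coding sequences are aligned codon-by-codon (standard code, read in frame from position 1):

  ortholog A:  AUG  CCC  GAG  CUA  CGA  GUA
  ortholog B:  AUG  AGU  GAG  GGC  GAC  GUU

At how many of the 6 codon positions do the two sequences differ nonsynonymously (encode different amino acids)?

Codon 1: AUG Met / AUG Met — identical.
Codon 2: CCC Pro / AGU Ser — nonsynonymous.
Codon 3: GAG Glu / GAG Glu — identical.
Codon 4: CUA Leu / GGC Gly — nonsynonymous.
Codon 5: CGA Arg / GAC Asp — nonsynonymous.
Codon 6: GUA Val / GUU Val — synonymous.
Nonsynonymous differences: 3.

3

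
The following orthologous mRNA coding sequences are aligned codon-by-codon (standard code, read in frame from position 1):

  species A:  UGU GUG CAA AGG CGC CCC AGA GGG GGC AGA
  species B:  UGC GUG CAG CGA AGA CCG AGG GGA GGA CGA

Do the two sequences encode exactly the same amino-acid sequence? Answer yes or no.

yes

Codon 1: UGU Cys / UGC Cys — synonymous.
Codon 2: GUG Val / GUG Val — identical.
Codon 3: CAA Gln / CAG Gln — synonymous.
Codon 4: AGG Arg / CGA Arg — synonymous.
Codon 5: CGC Arg / AGA Arg — synonymous.
Codon 6: CCC Pro / CCG Pro — synonymous.
Codon 7: AGA Arg / AGG Arg — synonymous.
Codon 8: GGG Gly / GGA Gly — synonymous.
Codon 9: GGC Gly / GGA Gly — synonymous.
Codon 10: AGA Arg / CGA Arg — synonymous.
Nonsynonymous differences: 0 → same protein.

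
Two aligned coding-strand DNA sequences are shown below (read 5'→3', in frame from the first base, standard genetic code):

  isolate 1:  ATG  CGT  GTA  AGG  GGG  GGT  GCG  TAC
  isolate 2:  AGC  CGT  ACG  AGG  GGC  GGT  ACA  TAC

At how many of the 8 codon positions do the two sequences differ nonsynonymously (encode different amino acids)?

3

Codon 1: ATG Met / AGC Ser — nonsynonymous.
Codon 2: CGT Arg / CGT Arg — identical.
Codon 3: GTA Val / ACG Thr — nonsynonymous.
Codon 4: AGG Arg / AGG Arg — identical.
Codon 5: GGG Gly / GGC Gly — synonymous.
Codon 6: GGT Gly / GGT Gly — identical.
Codon 7: GCG Ala / ACA Thr — nonsynonymous.
Codon 8: TAC Tyr / TAC Tyr — identical.
Nonsynonymous differences: 3.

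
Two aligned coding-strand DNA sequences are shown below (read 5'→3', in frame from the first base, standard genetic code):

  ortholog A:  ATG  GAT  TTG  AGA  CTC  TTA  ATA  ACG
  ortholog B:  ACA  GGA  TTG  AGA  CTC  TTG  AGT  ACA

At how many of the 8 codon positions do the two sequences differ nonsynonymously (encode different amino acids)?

Codon 1: ATG Met / ACA Thr — nonsynonymous.
Codon 2: GAT Asp / GGA Gly — nonsynonymous.
Codon 3: TTG Leu / TTG Leu — identical.
Codon 4: AGA Arg / AGA Arg — identical.
Codon 5: CTC Leu / CTC Leu — identical.
Codon 6: TTA Leu / TTG Leu — synonymous.
Codon 7: ATA Ile / AGT Ser — nonsynonymous.
Codon 8: ACG Thr / ACA Thr — synonymous.
Nonsynonymous differences: 3.

3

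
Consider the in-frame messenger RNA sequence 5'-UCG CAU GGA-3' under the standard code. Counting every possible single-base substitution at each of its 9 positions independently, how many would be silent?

7

Codon 1 (UCG, Ser): 3 synonymous substitutions.
Codon 2 (CAU, His): 1 synonymous substitution.
Codon 3 (GGA, Gly): 3 synonymous substitutions.
Total: 3 + 1 + 3 = 7.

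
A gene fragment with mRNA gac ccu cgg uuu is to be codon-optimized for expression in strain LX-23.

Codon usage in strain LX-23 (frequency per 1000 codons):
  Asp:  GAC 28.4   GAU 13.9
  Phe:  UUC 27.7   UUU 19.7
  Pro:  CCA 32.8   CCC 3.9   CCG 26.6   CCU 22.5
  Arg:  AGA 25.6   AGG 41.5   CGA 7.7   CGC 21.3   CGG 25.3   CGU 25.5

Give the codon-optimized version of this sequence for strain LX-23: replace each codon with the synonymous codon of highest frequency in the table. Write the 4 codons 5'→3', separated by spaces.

GAC CCA AGG UUC

Codon 1 (Asp): best is GAC at 28.4.
Codon 2 (Pro): best is CCA at 32.8.
Codon 3 (Arg): best is AGG at 41.5.
Codon 4 (Phe): best is UUC at 27.7.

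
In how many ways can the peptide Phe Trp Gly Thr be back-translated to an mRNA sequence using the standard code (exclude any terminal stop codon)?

32

Phe: 2 codons.
Trp: 1 codon.
Gly: 4 codons.
Thr: 4 codons.
2 × 1 × 4 × 4 = 32.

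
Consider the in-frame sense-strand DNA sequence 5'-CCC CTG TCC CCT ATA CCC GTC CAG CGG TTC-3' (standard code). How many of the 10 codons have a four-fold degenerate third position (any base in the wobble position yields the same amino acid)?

7

Codon 1 CCC (Pro): third position 4-fold.
Codon 2 CTG (Leu): third position 4-fold.
Codon 3 TCC (Ser): third position 4-fold.
Codon 4 CCT (Pro): third position 4-fold.
Codon 5 ATA (Ile): third position 3-fold.
Codon 6 CCC (Pro): third position 4-fold.
Codon 7 GTC (Val): third position 4-fold.
Codon 8 CAG (Gln): third position 2-fold.
Codon 9 CGG (Arg): third position 4-fold.
Codon 10 TTC (Phe): third position 2-fold.
Four-fold degenerate third positions: 7.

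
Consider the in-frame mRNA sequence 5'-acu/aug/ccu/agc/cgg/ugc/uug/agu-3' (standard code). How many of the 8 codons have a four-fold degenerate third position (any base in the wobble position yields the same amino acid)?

Codon 1 ACU (Thr): third position 4-fold.
Codon 2 AUG (Met): third position 1-fold.
Codon 3 CCU (Pro): third position 4-fold.
Codon 4 AGC (Ser): third position 2-fold.
Codon 5 CGG (Arg): third position 4-fold.
Codon 6 UGC (Cys): third position 2-fold.
Codon 7 UUG (Leu): third position 2-fold.
Codon 8 AGU (Ser): third position 2-fold.
Four-fold degenerate third positions: 3.

3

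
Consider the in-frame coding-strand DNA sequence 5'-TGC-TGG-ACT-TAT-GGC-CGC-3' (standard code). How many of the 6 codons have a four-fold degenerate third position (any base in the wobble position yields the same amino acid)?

3

Codon 1 TGC (Cys): third position 2-fold.
Codon 2 TGG (Trp): third position 1-fold.
Codon 3 ACT (Thr): third position 4-fold.
Codon 4 TAT (Tyr): third position 2-fold.
Codon 5 GGC (Gly): third position 4-fold.
Codon 6 CGC (Arg): third position 4-fold.
Four-fold degenerate third positions: 3.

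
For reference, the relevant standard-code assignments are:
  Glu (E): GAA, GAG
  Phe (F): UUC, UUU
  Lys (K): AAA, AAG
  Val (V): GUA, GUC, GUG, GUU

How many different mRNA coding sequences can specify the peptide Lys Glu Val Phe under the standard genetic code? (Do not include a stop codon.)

32

Lys: 2 codons.
Glu: 2 codons.
Val: 4 codons.
Phe: 2 codons.
2 × 2 × 4 × 2 = 32.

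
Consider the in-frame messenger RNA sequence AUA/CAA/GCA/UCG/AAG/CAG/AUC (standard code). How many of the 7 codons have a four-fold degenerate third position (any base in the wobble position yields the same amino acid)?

Codon 1 AUA (Ile): third position 3-fold.
Codon 2 CAA (Gln): third position 2-fold.
Codon 3 GCA (Ala): third position 4-fold.
Codon 4 UCG (Ser): third position 4-fold.
Codon 5 AAG (Lys): third position 2-fold.
Codon 6 CAG (Gln): third position 2-fold.
Codon 7 AUC (Ile): third position 3-fold.
Four-fold degenerate third positions: 2.

2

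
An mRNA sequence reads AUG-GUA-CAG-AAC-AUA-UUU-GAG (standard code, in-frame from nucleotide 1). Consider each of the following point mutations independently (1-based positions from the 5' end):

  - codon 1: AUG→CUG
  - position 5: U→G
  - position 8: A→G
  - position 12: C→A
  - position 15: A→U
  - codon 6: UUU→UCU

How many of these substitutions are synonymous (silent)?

Codon 1: AUG (Met) → CUG (Leu) — missense.
Codon 2: GUA (Val) → GGA (Gly) — missense.
Codon 3: CAG (Gln) → CGG (Arg) — missense.
Codon 4: AAC (Asn) → AAA (Lys) — missense.
Codon 5: AUA (Ile) → AUU (Ile) — synonymous.
Codon 6: UUU (Phe) → UCU (Ser) — missense.
Synonymous: 1 of 6.

1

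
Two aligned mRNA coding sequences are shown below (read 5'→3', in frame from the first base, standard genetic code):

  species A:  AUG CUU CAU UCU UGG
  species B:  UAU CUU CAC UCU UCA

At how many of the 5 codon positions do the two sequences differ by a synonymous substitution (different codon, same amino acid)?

Codon 1: AUG Met / UAU Tyr — nonsynonymous.
Codon 2: CUU Leu / CUU Leu — identical.
Codon 3: CAU His / CAC His — synonymous.
Codon 4: UCU Ser / UCU Ser — identical.
Codon 5: UGG Trp / UCA Ser — nonsynonymous.
Synonymous differences: 1.

1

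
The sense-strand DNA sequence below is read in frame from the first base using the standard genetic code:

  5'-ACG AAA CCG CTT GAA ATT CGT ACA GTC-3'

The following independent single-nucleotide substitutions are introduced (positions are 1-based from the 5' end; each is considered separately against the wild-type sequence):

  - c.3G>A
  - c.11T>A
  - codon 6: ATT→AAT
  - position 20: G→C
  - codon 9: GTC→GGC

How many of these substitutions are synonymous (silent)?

Codon 1: ACG (Thr) → ACA (Thr) — synonymous.
Codon 4: CTT (Leu) → CAT (His) — missense.
Codon 6: ATT (Ile) → AAT (Asn) — missense.
Codon 7: CGT (Arg) → CCT (Pro) — missense.
Codon 9: GTC (Val) → GGC (Gly) — missense.
Synonymous: 1 of 5.

1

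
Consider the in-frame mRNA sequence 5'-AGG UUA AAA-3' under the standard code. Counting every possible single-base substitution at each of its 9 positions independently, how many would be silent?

5

Codon 1 (AGG, Arg): 2 synonymous substitutions.
Codon 2 (UUA, Leu): 2 synonymous substitutions.
Codon 3 (AAA, Lys): 1 synonymous substitution.
Total: 2 + 2 + 1 = 5.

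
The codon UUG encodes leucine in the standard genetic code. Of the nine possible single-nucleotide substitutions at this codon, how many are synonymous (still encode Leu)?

Position 1: CUG → 1 synonymous.
Position 2: none → 0 synonymous.
Position 3: UUA → 1 synonymous.
Total: 1 + 0 + 1 = 2.

2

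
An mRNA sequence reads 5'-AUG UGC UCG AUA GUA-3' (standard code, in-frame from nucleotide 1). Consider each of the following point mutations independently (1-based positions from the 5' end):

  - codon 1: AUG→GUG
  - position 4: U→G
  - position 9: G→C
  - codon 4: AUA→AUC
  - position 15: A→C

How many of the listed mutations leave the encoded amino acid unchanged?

Codon 1: AUG (Met) → GUG (Val) — missense.
Codon 2: UGC (Cys) → GGC (Gly) — missense.
Codon 3: UCG (Ser) → UCC (Ser) — synonymous.
Codon 4: AUA (Ile) → AUC (Ile) — synonymous.
Codon 5: GUA (Val) → GUC (Val) — synonymous.
Synonymous: 3 of 5.

3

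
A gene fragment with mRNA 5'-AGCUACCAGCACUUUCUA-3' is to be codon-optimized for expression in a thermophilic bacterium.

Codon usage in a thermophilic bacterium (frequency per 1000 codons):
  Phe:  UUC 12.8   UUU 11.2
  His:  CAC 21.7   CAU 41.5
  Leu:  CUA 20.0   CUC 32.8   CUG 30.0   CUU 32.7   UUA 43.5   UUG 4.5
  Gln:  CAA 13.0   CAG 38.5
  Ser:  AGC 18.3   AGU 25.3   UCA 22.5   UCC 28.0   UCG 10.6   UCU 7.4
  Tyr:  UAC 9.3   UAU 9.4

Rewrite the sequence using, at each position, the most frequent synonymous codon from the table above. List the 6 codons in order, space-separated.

UCC UAU CAG CAU UUC UUA

Codon 1 (Ser): best is UCC at 28.0.
Codon 2 (Tyr): best is UAU at 9.4.
Codon 3 (Gln): best is CAG at 38.5.
Codon 4 (His): best is CAU at 41.5.
Codon 5 (Phe): best is UUC at 12.8.
Codon 6 (Leu): best is UUA at 43.5.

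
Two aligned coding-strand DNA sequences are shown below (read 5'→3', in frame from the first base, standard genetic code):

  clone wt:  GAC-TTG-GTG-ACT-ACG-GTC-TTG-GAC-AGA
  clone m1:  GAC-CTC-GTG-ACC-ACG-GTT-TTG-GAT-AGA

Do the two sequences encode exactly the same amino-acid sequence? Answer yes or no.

Codon 1: GAC Asp / GAC Asp — identical.
Codon 2: TTG Leu / CTC Leu — synonymous.
Codon 3: GTG Val / GTG Val — identical.
Codon 4: ACT Thr / ACC Thr — synonymous.
Codon 5: ACG Thr / ACG Thr — identical.
Codon 6: GTC Val / GTT Val — synonymous.
Codon 7: TTG Leu / TTG Leu — identical.
Codon 8: GAC Asp / GAT Asp — synonymous.
Codon 9: AGA Arg / AGA Arg — identical.
Nonsynonymous differences: 0 → same protein.

yes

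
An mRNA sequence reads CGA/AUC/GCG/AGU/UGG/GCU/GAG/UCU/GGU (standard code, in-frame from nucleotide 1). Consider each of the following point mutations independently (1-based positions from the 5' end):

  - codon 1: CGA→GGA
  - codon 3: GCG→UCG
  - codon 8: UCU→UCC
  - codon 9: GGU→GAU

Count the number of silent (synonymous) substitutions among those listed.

Codon 1: CGA (Arg) → GGA (Gly) — missense.
Codon 3: GCG (Ala) → UCG (Ser) — missense.
Codon 8: UCU (Ser) → UCC (Ser) — synonymous.
Codon 9: GGU (Gly) → GAU (Asp) — missense.
Synonymous: 1 of 4.

1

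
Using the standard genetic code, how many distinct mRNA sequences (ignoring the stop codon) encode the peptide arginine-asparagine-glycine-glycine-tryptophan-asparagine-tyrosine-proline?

Arg: 6 codons.
Asn: 2 codons.
Gly: 4 codons.
Gly: 4 codons.
Trp: 1 codon.
Asn: 2 codons.
Tyr: 2 codons.
Pro: 4 codons.
6 × 2 × 4 × 4 × 1 × 2 × 2 × 4 = 3072.

3072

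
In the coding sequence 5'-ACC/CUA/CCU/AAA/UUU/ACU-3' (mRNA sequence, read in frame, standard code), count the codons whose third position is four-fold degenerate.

Codon 1 ACC (Thr): third position 4-fold.
Codon 2 CUA (Leu): third position 4-fold.
Codon 3 CCU (Pro): third position 4-fold.
Codon 4 AAA (Lys): third position 2-fold.
Codon 5 UUU (Phe): third position 2-fold.
Codon 6 ACU (Thr): third position 4-fold.
Four-fold degenerate third positions: 4.

4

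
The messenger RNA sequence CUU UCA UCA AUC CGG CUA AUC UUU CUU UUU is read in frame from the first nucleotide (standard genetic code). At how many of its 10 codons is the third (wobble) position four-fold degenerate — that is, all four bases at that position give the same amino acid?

6

Codon 1 CUU (Leu): third position 4-fold.
Codon 2 UCA (Ser): third position 4-fold.
Codon 3 UCA (Ser): third position 4-fold.
Codon 4 AUC (Ile): third position 3-fold.
Codon 5 CGG (Arg): third position 4-fold.
Codon 6 CUA (Leu): third position 4-fold.
Codon 7 AUC (Ile): third position 3-fold.
Codon 8 UUU (Phe): third position 2-fold.
Codon 9 CUU (Leu): third position 4-fold.
Codon 10 UUU (Phe): third position 2-fold.
Four-fold degenerate third positions: 6.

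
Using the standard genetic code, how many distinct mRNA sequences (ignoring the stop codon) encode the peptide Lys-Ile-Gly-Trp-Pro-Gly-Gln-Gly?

Lys: 2 codons.
Ile: 3 codons.
Gly: 4 codons.
Trp: 1 codon.
Pro: 4 codons.
Gly: 4 codons.
Gln: 2 codons.
Gly: 4 codons.
2 × 3 × 4 × 1 × 4 × 4 × 2 × 4 = 3072.

3072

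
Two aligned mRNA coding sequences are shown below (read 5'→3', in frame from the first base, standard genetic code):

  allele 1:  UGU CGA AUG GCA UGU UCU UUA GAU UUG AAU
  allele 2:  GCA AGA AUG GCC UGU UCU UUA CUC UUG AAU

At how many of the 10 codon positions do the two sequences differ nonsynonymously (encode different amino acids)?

Codon 1: UGU Cys / GCA Ala — nonsynonymous.
Codon 2: CGA Arg / AGA Arg — synonymous.
Codon 3: AUG Met / AUG Met — identical.
Codon 4: GCA Ala / GCC Ala — synonymous.
Codon 5: UGU Cys / UGU Cys — identical.
Codon 6: UCU Ser / UCU Ser — identical.
Codon 7: UUA Leu / UUA Leu — identical.
Codon 8: GAU Asp / CUC Leu — nonsynonymous.
Codon 9: UUG Leu / UUG Leu — identical.
Codon 10: AAU Asn / AAU Asn — identical.
Nonsynonymous differences: 2.

2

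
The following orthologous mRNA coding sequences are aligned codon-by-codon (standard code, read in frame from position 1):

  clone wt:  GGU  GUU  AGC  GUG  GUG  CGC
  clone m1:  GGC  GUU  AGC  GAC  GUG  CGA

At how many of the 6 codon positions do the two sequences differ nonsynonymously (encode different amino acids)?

Codon 1: GGU Gly / GGC Gly — synonymous.
Codon 2: GUU Val / GUU Val — identical.
Codon 3: AGC Ser / AGC Ser — identical.
Codon 4: GUG Val / GAC Asp — nonsynonymous.
Codon 5: GUG Val / GUG Val — identical.
Codon 6: CGC Arg / CGA Arg — synonymous.
Nonsynonymous differences: 1.

1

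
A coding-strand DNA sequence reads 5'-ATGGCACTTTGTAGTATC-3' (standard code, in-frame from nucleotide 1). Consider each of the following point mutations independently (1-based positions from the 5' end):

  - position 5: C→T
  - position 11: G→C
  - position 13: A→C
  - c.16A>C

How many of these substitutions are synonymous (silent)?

0

Codon 2: GCA (Ala) → GTA (Val) — missense.
Codon 4: TGT (Cys) → TCT (Ser) — missense.
Codon 5: AGT (Ser) → CGT (Arg) — missense.
Codon 6: ATC (Ile) → CTC (Leu) — missense.
Synonymous: 0 of 4.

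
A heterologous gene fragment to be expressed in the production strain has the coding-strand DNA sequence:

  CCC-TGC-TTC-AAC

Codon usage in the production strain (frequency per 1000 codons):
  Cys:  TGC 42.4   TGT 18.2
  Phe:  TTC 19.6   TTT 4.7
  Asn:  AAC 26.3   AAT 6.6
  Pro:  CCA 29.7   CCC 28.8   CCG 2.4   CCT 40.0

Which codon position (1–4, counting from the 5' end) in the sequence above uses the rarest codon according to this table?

Codon 1 CCC (Pro): 28.8 per 1000.
Codon 2 TGC (Cys): 42.4 per 1000.
Codon 3 TTC (Phe): 19.6 per 1000.
Codon 4 AAC (Asn): 26.3 per 1000.
Lowest frequency is 19.6 at codon 3.

3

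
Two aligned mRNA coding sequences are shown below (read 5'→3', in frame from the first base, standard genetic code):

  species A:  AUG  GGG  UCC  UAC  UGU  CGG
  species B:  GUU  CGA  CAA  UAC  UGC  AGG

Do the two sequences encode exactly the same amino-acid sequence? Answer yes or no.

Codon 1: AUG Met / GUU Val — nonsynonymous.
Codon 2: GGG Gly / CGA Arg — nonsynonymous.
Codon 3: UCC Ser / CAA Gln — nonsynonymous.
Codon 4: UAC Tyr / UAC Tyr — identical.
Codon 5: UGU Cys / UGC Cys — synonymous.
Codon 6: CGG Arg / AGG Arg — synonymous.
Nonsynonymous differences: 3 → different protein.

no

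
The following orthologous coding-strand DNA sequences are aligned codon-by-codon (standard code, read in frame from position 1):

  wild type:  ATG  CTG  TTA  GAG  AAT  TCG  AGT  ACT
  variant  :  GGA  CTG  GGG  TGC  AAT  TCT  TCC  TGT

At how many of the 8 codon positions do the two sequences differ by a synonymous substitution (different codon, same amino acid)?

2

Codon 1: ATG Met / GGA Gly — nonsynonymous.
Codon 2: CTG Leu / CTG Leu — identical.
Codon 3: TTA Leu / GGG Gly — nonsynonymous.
Codon 4: GAG Glu / TGC Cys — nonsynonymous.
Codon 5: AAT Asn / AAT Asn — identical.
Codon 6: TCG Ser / TCT Ser — synonymous.
Codon 7: AGT Ser / TCC Ser — synonymous.
Codon 8: ACT Thr / TGT Cys — nonsynonymous.
Synonymous differences: 2.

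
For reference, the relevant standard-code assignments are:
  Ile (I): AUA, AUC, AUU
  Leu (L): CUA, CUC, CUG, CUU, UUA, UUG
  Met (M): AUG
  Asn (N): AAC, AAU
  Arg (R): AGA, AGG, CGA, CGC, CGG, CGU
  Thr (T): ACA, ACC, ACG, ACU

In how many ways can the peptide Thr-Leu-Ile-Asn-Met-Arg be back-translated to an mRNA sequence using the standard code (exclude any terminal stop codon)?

864

Thr: 4 codons.
Leu: 6 codons.
Ile: 3 codons.
Asn: 2 codons.
Met: 1 codon.
Arg: 6 codons.
4 × 6 × 3 × 2 × 1 × 6 = 864.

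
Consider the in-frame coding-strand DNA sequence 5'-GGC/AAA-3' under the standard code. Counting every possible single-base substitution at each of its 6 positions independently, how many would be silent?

4

Codon 1 (GGC, Gly): 3 synonymous substitutions.
Codon 2 (AAA, Lys): 1 synonymous substitution.
Total: 3 + 1 = 4.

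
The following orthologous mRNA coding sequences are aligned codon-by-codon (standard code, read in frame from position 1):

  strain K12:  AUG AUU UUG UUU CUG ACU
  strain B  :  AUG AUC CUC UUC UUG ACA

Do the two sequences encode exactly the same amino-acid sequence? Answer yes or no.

Codon 1: AUG Met / AUG Met — identical.
Codon 2: AUU Ile / AUC Ile — synonymous.
Codon 3: UUG Leu / CUC Leu — synonymous.
Codon 4: UUU Phe / UUC Phe — synonymous.
Codon 5: CUG Leu / UUG Leu — synonymous.
Codon 6: ACU Thr / ACA Thr — synonymous.
Nonsynonymous differences: 0 → same protein.

yes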